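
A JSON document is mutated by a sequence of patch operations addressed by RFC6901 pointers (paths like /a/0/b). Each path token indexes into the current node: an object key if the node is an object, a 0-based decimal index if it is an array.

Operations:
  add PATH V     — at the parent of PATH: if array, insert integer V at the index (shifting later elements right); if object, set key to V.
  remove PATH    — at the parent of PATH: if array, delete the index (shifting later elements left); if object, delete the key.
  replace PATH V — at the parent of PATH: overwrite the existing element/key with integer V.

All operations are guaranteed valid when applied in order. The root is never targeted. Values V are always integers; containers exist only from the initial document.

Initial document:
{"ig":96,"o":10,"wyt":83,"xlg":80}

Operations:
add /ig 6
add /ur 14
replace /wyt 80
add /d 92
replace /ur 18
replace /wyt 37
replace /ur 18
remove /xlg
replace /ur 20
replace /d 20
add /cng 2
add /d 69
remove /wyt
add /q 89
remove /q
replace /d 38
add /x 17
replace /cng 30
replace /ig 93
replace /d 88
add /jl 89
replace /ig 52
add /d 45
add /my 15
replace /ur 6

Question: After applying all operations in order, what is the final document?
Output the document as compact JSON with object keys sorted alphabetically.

Answer: {"cng":30,"d":45,"ig":52,"jl":89,"my":15,"o":10,"ur":6,"x":17}

Derivation:
After op 1 (add /ig 6): {"ig":6,"o":10,"wyt":83,"xlg":80}
After op 2 (add /ur 14): {"ig":6,"o":10,"ur":14,"wyt":83,"xlg":80}
After op 3 (replace /wyt 80): {"ig":6,"o":10,"ur":14,"wyt":80,"xlg":80}
After op 4 (add /d 92): {"d":92,"ig":6,"o":10,"ur":14,"wyt":80,"xlg":80}
After op 5 (replace /ur 18): {"d":92,"ig":6,"o":10,"ur":18,"wyt":80,"xlg":80}
After op 6 (replace /wyt 37): {"d":92,"ig":6,"o":10,"ur":18,"wyt":37,"xlg":80}
After op 7 (replace /ur 18): {"d":92,"ig":6,"o":10,"ur":18,"wyt":37,"xlg":80}
After op 8 (remove /xlg): {"d":92,"ig":6,"o":10,"ur":18,"wyt":37}
After op 9 (replace /ur 20): {"d":92,"ig":6,"o":10,"ur":20,"wyt":37}
After op 10 (replace /d 20): {"d":20,"ig":6,"o":10,"ur":20,"wyt":37}
After op 11 (add /cng 2): {"cng":2,"d":20,"ig":6,"o":10,"ur":20,"wyt":37}
After op 12 (add /d 69): {"cng":2,"d":69,"ig":6,"o":10,"ur":20,"wyt":37}
After op 13 (remove /wyt): {"cng":2,"d":69,"ig":6,"o":10,"ur":20}
After op 14 (add /q 89): {"cng":2,"d":69,"ig":6,"o":10,"q":89,"ur":20}
After op 15 (remove /q): {"cng":2,"d":69,"ig":6,"o":10,"ur":20}
After op 16 (replace /d 38): {"cng":2,"d":38,"ig":6,"o":10,"ur":20}
After op 17 (add /x 17): {"cng":2,"d":38,"ig":6,"o":10,"ur":20,"x":17}
After op 18 (replace /cng 30): {"cng":30,"d":38,"ig":6,"o":10,"ur":20,"x":17}
After op 19 (replace /ig 93): {"cng":30,"d":38,"ig":93,"o":10,"ur":20,"x":17}
After op 20 (replace /d 88): {"cng":30,"d":88,"ig":93,"o":10,"ur":20,"x":17}
After op 21 (add /jl 89): {"cng":30,"d":88,"ig":93,"jl":89,"o":10,"ur":20,"x":17}
After op 22 (replace /ig 52): {"cng":30,"d":88,"ig":52,"jl":89,"o":10,"ur":20,"x":17}
After op 23 (add /d 45): {"cng":30,"d":45,"ig":52,"jl":89,"o":10,"ur":20,"x":17}
After op 24 (add /my 15): {"cng":30,"d":45,"ig":52,"jl":89,"my":15,"o":10,"ur":20,"x":17}
After op 25 (replace /ur 6): {"cng":30,"d":45,"ig":52,"jl":89,"my":15,"o":10,"ur":6,"x":17}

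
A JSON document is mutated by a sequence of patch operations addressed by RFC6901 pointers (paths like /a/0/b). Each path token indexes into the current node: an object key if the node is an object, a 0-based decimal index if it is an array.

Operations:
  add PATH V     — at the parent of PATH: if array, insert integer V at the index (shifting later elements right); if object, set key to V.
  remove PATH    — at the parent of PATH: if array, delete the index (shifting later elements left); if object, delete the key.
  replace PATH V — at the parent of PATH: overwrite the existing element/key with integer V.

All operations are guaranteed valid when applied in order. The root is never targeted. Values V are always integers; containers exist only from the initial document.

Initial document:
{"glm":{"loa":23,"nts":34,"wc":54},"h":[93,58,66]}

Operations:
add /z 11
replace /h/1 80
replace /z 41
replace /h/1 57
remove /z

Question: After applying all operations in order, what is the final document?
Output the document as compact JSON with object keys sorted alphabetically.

Answer: {"glm":{"loa":23,"nts":34,"wc":54},"h":[93,57,66]}

Derivation:
After op 1 (add /z 11): {"glm":{"loa":23,"nts":34,"wc":54},"h":[93,58,66],"z":11}
After op 2 (replace /h/1 80): {"glm":{"loa":23,"nts":34,"wc":54},"h":[93,80,66],"z":11}
After op 3 (replace /z 41): {"glm":{"loa":23,"nts":34,"wc":54},"h":[93,80,66],"z":41}
After op 4 (replace /h/1 57): {"glm":{"loa":23,"nts":34,"wc":54},"h":[93,57,66],"z":41}
After op 5 (remove /z): {"glm":{"loa":23,"nts":34,"wc":54},"h":[93,57,66]}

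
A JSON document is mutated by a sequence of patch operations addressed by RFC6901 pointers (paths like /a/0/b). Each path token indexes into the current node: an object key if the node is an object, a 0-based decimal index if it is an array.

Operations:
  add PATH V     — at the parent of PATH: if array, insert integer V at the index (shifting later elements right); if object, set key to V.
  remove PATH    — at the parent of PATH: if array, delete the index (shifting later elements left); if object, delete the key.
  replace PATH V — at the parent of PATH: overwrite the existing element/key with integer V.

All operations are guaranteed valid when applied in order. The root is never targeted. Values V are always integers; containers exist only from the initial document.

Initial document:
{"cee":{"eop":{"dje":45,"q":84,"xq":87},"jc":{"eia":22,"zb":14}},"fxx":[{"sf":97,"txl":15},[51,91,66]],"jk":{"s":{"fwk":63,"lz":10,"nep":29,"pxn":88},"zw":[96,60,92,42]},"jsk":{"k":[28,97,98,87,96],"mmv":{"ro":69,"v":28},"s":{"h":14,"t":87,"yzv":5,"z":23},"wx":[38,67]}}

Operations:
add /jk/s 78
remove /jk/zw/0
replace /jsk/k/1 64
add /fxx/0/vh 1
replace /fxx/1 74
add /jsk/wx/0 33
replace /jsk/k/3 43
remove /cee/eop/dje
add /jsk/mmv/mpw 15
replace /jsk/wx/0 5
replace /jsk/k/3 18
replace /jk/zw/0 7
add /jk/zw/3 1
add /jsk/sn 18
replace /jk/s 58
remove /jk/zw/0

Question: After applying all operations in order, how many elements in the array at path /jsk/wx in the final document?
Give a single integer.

After op 1 (add /jk/s 78): {"cee":{"eop":{"dje":45,"q":84,"xq":87},"jc":{"eia":22,"zb":14}},"fxx":[{"sf":97,"txl":15},[51,91,66]],"jk":{"s":78,"zw":[96,60,92,42]},"jsk":{"k":[28,97,98,87,96],"mmv":{"ro":69,"v":28},"s":{"h":14,"t":87,"yzv":5,"z":23},"wx":[38,67]}}
After op 2 (remove /jk/zw/0): {"cee":{"eop":{"dje":45,"q":84,"xq":87},"jc":{"eia":22,"zb":14}},"fxx":[{"sf":97,"txl":15},[51,91,66]],"jk":{"s":78,"zw":[60,92,42]},"jsk":{"k":[28,97,98,87,96],"mmv":{"ro":69,"v":28},"s":{"h":14,"t":87,"yzv":5,"z":23},"wx":[38,67]}}
After op 3 (replace /jsk/k/1 64): {"cee":{"eop":{"dje":45,"q":84,"xq":87},"jc":{"eia":22,"zb":14}},"fxx":[{"sf":97,"txl":15},[51,91,66]],"jk":{"s":78,"zw":[60,92,42]},"jsk":{"k":[28,64,98,87,96],"mmv":{"ro":69,"v":28},"s":{"h":14,"t":87,"yzv":5,"z":23},"wx":[38,67]}}
After op 4 (add /fxx/0/vh 1): {"cee":{"eop":{"dje":45,"q":84,"xq":87},"jc":{"eia":22,"zb":14}},"fxx":[{"sf":97,"txl":15,"vh":1},[51,91,66]],"jk":{"s":78,"zw":[60,92,42]},"jsk":{"k":[28,64,98,87,96],"mmv":{"ro":69,"v":28},"s":{"h":14,"t":87,"yzv":5,"z":23},"wx":[38,67]}}
After op 5 (replace /fxx/1 74): {"cee":{"eop":{"dje":45,"q":84,"xq":87},"jc":{"eia":22,"zb":14}},"fxx":[{"sf":97,"txl":15,"vh":1},74],"jk":{"s":78,"zw":[60,92,42]},"jsk":{"k":[28,64,98,87,96],"mmv":{"ro":69,"v":28},"s":{"h":14,"t":87,"yzv":5,"z":23},"wx":[38,67]}}
After op 6 (add /jsk/wx/0 33): {"cee":{"eop":{"dje":45,"q":84,"xq":87},"jc":{"eia":22,"zb":14}},"fxx":[{"sf":97,"txl":15,"vh":1},74],"jk":{"s":78,"zw":[60,92,42]},"jsk":{"k":[28,64,98,87,96],"mmv":{"ro":69,"v":28},"s":{"h":14,"t":87,"yzv":5,"z":23},"wx":[33,38,67]}}
After op 7 (replace /jsk/k/3 43): {"cee":{"eop":{"dje":45,"q":84,"xq":87},"jc":{"eia":22,"zb":14}},"fxx":[{"sf":97,"txl":15,"vh":1},74],"jk":{"s":78,"zw":[60,92,42]},"jsk":{"k":[28,64,98,43,96],"mmv":{"ro":69,"v":28},"s":{"h":14,"t":87,"yzv":5,"z":23},"wx":[33,38,67]}}
After op 8 (remove /cee/eop/dje): {"cee":{"eop":{"q":84,"xq":87},"jc":{"eia":22,"zb":14}},"fxx":[{"sf":97,"txl":15,"vh":1},74],"jk":{"s":78,"zw":[60,92,42]},"jsk":{"k":[28,64,98,43,96],"mmv":{"ro":69,"v":28},"s":{"h":14,"t":87,"yzv":5,"z":23},"wx":[33,38,67]}}
After op 9 (add /jsk/mmv/mpw 15): {"cee":{"eop":{"q":84,"xq":87},"jc":{"eia":22,"zb":14}},"fxx":[{"sf":97,"txl":15,"vh":1},74],"jk":{"s":78,"zw":[60,92,42]},"jsk":{"k":[28,64,98,43,96],"mmv":{"mpw":15,"ro":69,"v":28},"s":{"h":14,"t":87,"yzv":5,"z":23},"wx":[33,38,67]}}
After op 10 (replace /jsk/wx/0 5): {"cee":{"eop":{"q":84,"xq":87},"jc":{"eia":22,"zb":14}},"fxx":[{"sf":97,"txl":15,"vh":1},74],"jk":{"s":78,"zw":[60,92,42]},"jsk":{"k":[28,64,98,43,96],"mmv":{"mpw":15,"ro":69,"v":28},"s":{"h":14,"t":87,"yzv":5,"z":23},"wx":[5,38,67]}}
After op 11 (replace /jsk/k/3 18): {"cee":{"eop":{"q":84,"xq":87},"jc":{"eia":22,"zb":14}},"fxx":[{"sf":97,"txl":15,"vh":1},74],"jk":{"s":78,"zw":[60,92,42]},"jsk":{"k":[28,64,98,18,96],"mmv":{"mpw":15,"ro":69,"v":28},"s":{"h":14,"t":87,"yzv":5,"z":23},"wx":[5,38,67]}}
After op 12 (replace /jk/zw/0 7): {"cee":{"eop":{"q":84,"xq":87},"jc":{"eia":22,"zb":14}},"fxx":[{"sf":97,"txl":15,"vh":1},74],"jk":{"s":78,"zw":[7,92,42]},"jsk":{"k":[28,64,98,18,96],"mmv":{"mpw":15,"ro":69,"v":28},"s":{"h":14,"t":87,"yzv":5,"z":23},"wx":[5,38,67]}}
After op 13 (add /jk/zw/3 1): {"cee":{"eop":{"q":84,"xq":87},"jc":{"eia":22,"zb":14}},"fxx":[{"sf":97,"txl":15,"vh":1},74],"jk":{"s":78,"zw":[7,92,42,1]},"jsk":{"k":[28,64,98,18,96],"mmv":{"mpw":15,"ro":69,"v":28},"s":{"h":14,"t":87,"yzv":5,"z":23},"wx":[5,38,67]}}
After op 14 (add /jsk/sn 18): {"cee":{"eop":{"q":84,"xq":87},"jc":{"eia":22,"zb":14}},"fxx":[{"sf":97,"txl":15,"vh":1},74],"jk":{"s":78,"zw":[7,92,42,1]},"jsk":{"k":[28,64,98,18,96],"mmv":{"mpw":15,"ro":69,"v":28},"s":{"h":14,"t":87,"yzv":5,"z":23},"sn":18,"wx":[5,38,67]}}
After op 15 (replace /jk/s 58): {"cee":{"eop":{"q":84,"xq":87},"jc":{"eia":22,"zb":14}},"fxx":[{"sf":97,"txl":15,"vh":1},74],"jk":{"s":58,"zw":[7,92,42,1]},"jsk":{"k":[28,64,98,18,96],"mmv":{"mpw":15,"ro":69,"v":28},"s":{"h":14,"t":87,"yzv":5,"z":23},"sn":18,"wx":[5,38,67]}}
After op 16 (remove /jk/zw/0): {"cee":{"eop":{"q":84,"xq":87},"jc":{"eia":22,"zb":14}},"fxx":[{"sf":97,"txl":15,"vh":1},74],"jk":{"s":58,"zw":[92,42,1]},"jsk":{"k":[28,64,98,18,96],"mmv":{"mpw":15,"ro":69,"v":28},"s":{"h":14,"t":87,"yzv":5,"z":23},"sn":18,"wx":[5,38,67]}}
Size at path /jsk/wx: 3

Answer: 3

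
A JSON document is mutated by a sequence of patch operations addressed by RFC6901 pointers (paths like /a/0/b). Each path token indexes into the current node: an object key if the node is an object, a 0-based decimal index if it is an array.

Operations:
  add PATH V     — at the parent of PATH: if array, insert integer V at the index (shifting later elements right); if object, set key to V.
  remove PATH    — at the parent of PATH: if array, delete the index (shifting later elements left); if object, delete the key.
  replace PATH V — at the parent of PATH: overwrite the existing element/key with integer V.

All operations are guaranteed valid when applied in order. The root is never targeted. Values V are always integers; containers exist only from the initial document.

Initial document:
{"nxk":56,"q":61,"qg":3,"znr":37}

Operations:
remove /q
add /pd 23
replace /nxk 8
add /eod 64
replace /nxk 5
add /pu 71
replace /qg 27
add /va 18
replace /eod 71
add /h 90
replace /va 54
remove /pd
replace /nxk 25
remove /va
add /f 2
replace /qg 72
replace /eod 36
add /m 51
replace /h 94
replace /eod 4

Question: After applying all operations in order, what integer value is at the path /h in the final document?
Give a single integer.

After op 1 (remove /q): {"nxk":56,"qg":3,"znr":37}
After op 2 (add /pd 23): {"nxk":56,"pd":23,"qg":3,"znr":37}
After op 3 (replace /nxk 8): {"nxk":8,"pd":23,"qg":3,"znr":37}
After op 4 (add /eod 64): {"eod":64,"nxk":8,"pd":23,"qg":3,"znr":37}
After op 5 (replace /nxk 5): {"eod":64,"nxk":5,"pd":23,"qg":3,"znr":37}
After op 6 (add /pu 71): {"eod":64,"nxk":5,"pd":23,"pu":71,"qg":3,"znr":37}
After op 7 (replace /qg 27): {"eod":64,"nxk":5,"pd":23,"pu":71,"qg":27,"znr":37}
After op 8 (add /va 18): {"eod":64,"nxk":5,"pd":23,"pu":71,"qg":27,"va":18,"znr":37}
After op 9 (replace /eod 71): {"eod":71,"nxk":5,"pd":23,"pu":71,"qg":27,"va":18,"znr":37}
After op 10 (add /h 90): {"eod":71,"h":90,"nxk":5,"pd":23,"pu":71,"qg":27,"va":18,"znr":37}
After op 11 (replace /va 54): {"eod":71,"h":90,"nxk":5,"pd":23,"pu":71,"qg":27,"va":54,"znr":37}
After op 12 (remove /pd): {"eod":71,"h":90,"nxk":5,"pu":71,"qg":27,"va":54,"znr":37}
After op 13 (replace /nxk 25): {"eod":71,"h":90,"nxk":25,"pu":71,"qg":27,"va":54,"znr":37}
After op 14 (remove /va): {"eod":71,"h":90,"nxk":25,"pu":71,"qg":27,"znr":37}
After op 15 (add /f 2): {"eod":71,"f":2,"h":90,"nxk":25,"pu":71,"qg":27,"znr":37}
After op 16 (replace /qg 72): {"eod":71,"f":2,"h":90,"nxk":25,"pu":71,"qg":72,"znr":37}
After op 17 (replace /eod 36): {"eod":36,"f":2,"h":90,"nxk":25,"pu":71,"qg":72,"znr":37}
After op 18 (add /m 51): {"eod":36,"f":2,"h":90,"m":51,"nxk":25,"pu":71,"qg":72,"znr":37}
After op 19 (replace /h 94): {"eod":36,"f":2,"h":94,"m":51,"nxk":25,"pu":71,"qg":72,"znr":37}
After op 20 (replace /eod 4): {"eod":4,"f":2,"h":94,"m":51,"nxk":25,"pu":71,"qg":72,"znr":37}
Value at /h: 94

Answer: 94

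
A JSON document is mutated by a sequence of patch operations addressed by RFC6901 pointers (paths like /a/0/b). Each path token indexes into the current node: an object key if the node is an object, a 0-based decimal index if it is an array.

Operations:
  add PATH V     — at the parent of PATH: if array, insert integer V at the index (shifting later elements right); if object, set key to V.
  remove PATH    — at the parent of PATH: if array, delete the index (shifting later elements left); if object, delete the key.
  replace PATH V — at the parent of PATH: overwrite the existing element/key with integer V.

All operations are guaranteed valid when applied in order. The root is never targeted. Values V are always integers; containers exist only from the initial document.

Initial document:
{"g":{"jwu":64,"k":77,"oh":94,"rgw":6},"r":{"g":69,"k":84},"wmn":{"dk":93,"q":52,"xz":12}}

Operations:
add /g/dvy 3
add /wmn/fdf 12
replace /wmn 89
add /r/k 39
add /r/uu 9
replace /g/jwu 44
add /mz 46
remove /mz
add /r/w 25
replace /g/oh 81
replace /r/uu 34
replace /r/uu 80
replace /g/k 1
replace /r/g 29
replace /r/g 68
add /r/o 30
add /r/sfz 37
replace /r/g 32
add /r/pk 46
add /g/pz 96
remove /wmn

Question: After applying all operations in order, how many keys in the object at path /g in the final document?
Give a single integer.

Answer: 6

Derivation:
After op 1 (add /g/dvy 3): {"g":{"dvy":3,"jwu":64,"k":77,"oh":94,"rgw":6},"r":{"g":69,"k":84},"wmn":{"dk":93,"q":52,"xz":12}}
After op 2 (add /wmn/fdf 12): {"g":{"dvy":3,"jwu":64,"k":77,"oh":94,"rgw":6},"r":{"g":69,"k":84},"wmn":{"dk":93,"fdf":12,"q":52,"xz":12}}
After op 3 (replace /wmn 89): {"g":{"dvy":3,"jwu":64,"k":77,"oh":94,"rgw":6},"r":{"g":69,"k":84},"wmn":89}
After op 4 (add /r/k 39): {"g":{"dvy":3,"jwu":64,"k":77,"oh":94,"rgw":6},"r":{"g":69,"k":39},"wmn":89}
After op 5 (add /r/uu 9): {"g":{"dvy":3,"jwu":64,"k":77,"oh":94,"rgw":6},"r":{"g":69,"k":39,"uu":9},"wmn":89}
After op 6 (replace /g/jwu 44): {"g":{"dvy":3,"jwu":44,"k":77,"oh":94,"rgw":6},"r":{"g":69,"k":39,"uu":9},"wmn":89}
After op 7 (add /mz 46): {"g":{"dvy":3,"jwu":44,"k":77,"oh":94,"rgw":6},"mz":46,"r":{"g":69,"k":39,"uu":9},"wmn":89}
After op 8 (remove /mz): {"g":{"dvy":3,"jwu":44,"k":77,"oh":94,"rgw":6},"r":{"g":69,"k":39,"uu":9},"wmn":89}
After op 9 (add /r/w 25): {"g":{"dvy":3,"jwu":44,"k":77,"oh":94,"rgw":6},"r":{"g":69,"k":39,"uu":9,"w":25},"wmn":89}
After op 10 (replace /g/oh 81): {"g":{"dvy":3,"jwu":44,"k":77,"oh":81,"rgw":6},"r":{"g":69,"k":39,"uu":9,"w":25},"wmn":89}
After op 11 (replace /r/uu 34): {"g":{"dvy":3,"jwu":44,"k":77,"oh":81,"rgw":6},"r":{"g":69,"k":39,"uu":34,"w":25},"wmn":89}
After op 12 (replace /r/uu 80): {"g":{"dvy":3,"jwu":44,"k":77,"oh":81,"rgw":6},"r":{"g":69,"k":39,"uu":80,"w":25},"wmn":89}
After op 13 (replace /g/k 1): {"g":{"dvy":3,"jwu":44,"k":1,"oh":81,"rgw":6},"r":{"g":69,"k":39,"uu":80,"w":25},"wmn":89}
After op 14 (replace /r/g 29): {"g":{"dvy":3,"jwu":44,"k":1,"oh":81,"rgw":6},"r":{"g":29,"k":39,"uu":80,"w":25},"wmn":89}
After op 15 (replace /r/g 68): {"g":{"dvy":3,"jwu":44,"k":1,"oh":81,"rgw":6},"r":{"g":68,"k":39,"uu":80,"w":25},"wmn":89}
After op 16 (add /r/o 30): {"g":{"dvy":3,"jwu":44,"k":1,"oh":81,"rgw":6},"r":{"g":68,"k":39,"o":30,"uu":80,"w":25},"wmn":89}
After op 17 (add /r/sfz 37): {"g":{"dvy":3,"jwu":44,"k":1,"oh":81,"rgw":6},"r":{"g":68,"k":39,"o":30,"sfz":37,"uu":80,"w":25},"wmn":89}
After op 18 (replace /r/g 32): {"g":{"dvy":3,"jwu":44,"k":1,"oh":81,"rgw":6},"r":{"g":32,"k":39,"o":30,"sfz":37,"uu":80,"w":25},"wmn":89}
After op 19 (add /r/pk 46): {"g":{"dvy":3,"jwu":44,"k":1,"oh":81,"rgw":6},"r":{"g":32,"k":39,"o":30,"pk":46,"sfz":37,"uu":80,"w":25},"wmn":89}
After op 20 (add /g/pz 96): {"g":{"dvy":3,"jwu":44,"k":1,"oh":81,"pz":96,"rgw":6},"r":{"g":32,"k":39,"o":30,"pk":46,"sfz":37,"uu":80,"w":25},"wmn":89}
After op 21 (remove /wmn): {"g":{"dvy":3,"jwu":44,"k":1,"oh":81,"pz":96,"rgw":6},"r":{"g":32,"k":39,"o":30,"pk":46,"sfz":37,"uu":80,"w":25}}
Size at path /g: 6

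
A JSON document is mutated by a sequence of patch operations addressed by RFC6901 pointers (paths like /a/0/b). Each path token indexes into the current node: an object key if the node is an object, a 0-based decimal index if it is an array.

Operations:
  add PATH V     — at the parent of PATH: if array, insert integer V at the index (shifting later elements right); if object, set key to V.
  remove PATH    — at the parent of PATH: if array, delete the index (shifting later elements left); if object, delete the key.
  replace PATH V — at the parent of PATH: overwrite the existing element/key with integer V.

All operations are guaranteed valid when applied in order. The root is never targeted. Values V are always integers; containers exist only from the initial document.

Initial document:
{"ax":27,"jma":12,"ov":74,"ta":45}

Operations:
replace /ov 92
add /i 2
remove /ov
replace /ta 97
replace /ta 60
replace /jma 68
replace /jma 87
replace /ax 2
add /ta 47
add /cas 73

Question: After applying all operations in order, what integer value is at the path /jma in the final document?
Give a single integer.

After op 1 (replace /ov 92): {"ax":27,"jma":12,"ov":92,"ta":45}
After op 2 (add /i 2): {"ax":27,"i":2,"jma":12,"ov":92,"ta":45}
After op 3 (remove /ov): {"ax":27,"i":2,"jma":12,"ta":45}
After op 4 (replace /ta 97): {"ax":27,"i":2,"jma":12,"ta":97}
After op 5 (replace /ta 60): {"ax":27,"i":2,"jma":12,"ta":60}
After op 6 (replace /jma 68): {"ax":27,"i":2,"jma":68,"ta":60}
After op 7 (replace /jma 87): {"ax":27,"i":2,"jma":87,"ta":60}
After op 8 (replace /ax 2): {"ax":2,"i":2,"jma":87,"ta":60}
After op 9 (add /ta 47): {"ax":2,"i":2,"jma":87,"ta":47}
After op 10 (add /cas 73): {"ax":2,"cas":73,"i":2,"jma":87,"ta":47}
Value at /jma: 87

Answer: 87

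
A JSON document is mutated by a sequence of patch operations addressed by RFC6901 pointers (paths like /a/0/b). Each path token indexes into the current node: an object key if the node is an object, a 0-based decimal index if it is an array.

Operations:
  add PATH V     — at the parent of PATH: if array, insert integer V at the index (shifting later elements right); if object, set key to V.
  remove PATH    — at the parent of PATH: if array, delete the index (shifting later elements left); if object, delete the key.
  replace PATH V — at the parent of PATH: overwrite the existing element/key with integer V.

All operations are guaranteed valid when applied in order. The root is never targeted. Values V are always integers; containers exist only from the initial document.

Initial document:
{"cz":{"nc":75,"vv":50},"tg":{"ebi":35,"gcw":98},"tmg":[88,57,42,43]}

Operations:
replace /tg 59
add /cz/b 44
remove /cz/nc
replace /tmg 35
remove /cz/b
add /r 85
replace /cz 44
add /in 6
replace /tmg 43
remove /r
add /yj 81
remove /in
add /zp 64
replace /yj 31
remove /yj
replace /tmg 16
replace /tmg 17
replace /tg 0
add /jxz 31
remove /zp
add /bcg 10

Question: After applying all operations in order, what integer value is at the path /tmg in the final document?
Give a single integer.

Answer: 17

Derivation:
After op 1 (replace /tg 59): {"cz":{"nc":75,"vv":50},"tg":59,"tmg":[88,57,42,43]}
After op 2 (add /cz/b 44): {"cz":{"b":44,"nc":75,"vv":50},"tg":59,"tmg":[88,57,42,43]}
After op 3 (remove /cz/nc): {"cz":{"b":44,"vv":50},"tg":59,"tmg":[88,57,42,43]}
After op 4 (replace /tmg 35): {"cz":{"b":44,"vv":50},"tg":59,"tmg":35}
After op 5 (remove /cz/b): {"cz":{"vv":50},"tg":59,"tmg":35}
After op 6 (add /r 85): {"cz":{"vv":50},"r":85,"tg":59,"tmg":35}
After op 7 (replace /cz 44): {"cz":44,"r":85,"tg":59,"tmg":35}
After op 8 (add /in 6): {"cz":44,"in":6,"r":85,"tg":59,"tmg":35}
After op 9 (replace /tmg 43): {"cz":44,"in":6,"r":85,"tg":59,"tmg":43}
After op 10 (remove /r): {"cz":44,"in":6,"tg":59,"tmg":43}
After op 11 (add /yj 81): {"cz":44,"in":6,"tg":59,"tmg":43,"yj":81}
After op 12 (remove /in): {"cz":44,"tg":59,"tmg":43,"yj":81}
After op 13 (add /zp 64): {"cz":44,"tg":59,"tmg":43,"yj":81,"zp":64}
After op 14 (replace /yj 31): {"cz":44,"tg":59,"tmg":43,"yj":31,"zp":64}
After op 15 (remove /yj): {"cz":44,"tg":59,"tmg":43,"zp":64}
After op 16 (replace /tmg 16): {"cz":44,"tg":59,"tmg":16,"zp":64}
After op 17 (replace /tmg 17): {"cz":44,"tg":59,"tmg":17,"zp":64}
After op 18 (replace /tg 0): {"cz":44,"tg":0,"tmg":17,"zp":64}
After op 19 (add /jxz 31): {"cz":44,"jxz":31,"tg":0,"tmg":17,"zp":64}
After op 20 (remove /zp): {"cz":44,"jxz":31,"tg":0,"tmg":17}
After op 21 (add /bcg 10): {"bcg":10,"cz":44,"jxz":31,"tg":0,"tmg":17}
Value at /tmg: 17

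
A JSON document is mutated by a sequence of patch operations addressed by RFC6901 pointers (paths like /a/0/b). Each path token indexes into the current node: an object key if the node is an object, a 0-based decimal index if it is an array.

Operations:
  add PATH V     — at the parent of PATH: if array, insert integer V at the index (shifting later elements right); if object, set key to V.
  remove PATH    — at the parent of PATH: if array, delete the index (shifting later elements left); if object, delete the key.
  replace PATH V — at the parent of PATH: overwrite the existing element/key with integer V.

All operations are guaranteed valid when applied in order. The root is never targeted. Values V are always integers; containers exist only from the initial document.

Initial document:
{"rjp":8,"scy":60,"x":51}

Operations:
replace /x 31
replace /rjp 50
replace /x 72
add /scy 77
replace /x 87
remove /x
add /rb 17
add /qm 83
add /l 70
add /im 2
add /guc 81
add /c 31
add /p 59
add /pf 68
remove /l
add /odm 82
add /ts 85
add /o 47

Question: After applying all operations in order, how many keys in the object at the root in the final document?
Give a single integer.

After op 1 (replace /x 31): {"rjp":8,"scy":60,"x":31}
After op 2 (replace /rjp 50): {"rjp":50,"scy":60,"x":31}
After op 3 (replace /x 72): {"rjp":50,"scy":60,"x":72}
After op 4 (add /scy 77): {"rjp":50,"scy":77,"x":72}
After op 5 (replace /x 87): {"rjp":50,"scy":77,"x":87}
After op 6 (remove /x): {"rjp":50,"scy":77}
After op 7 (add /rb 17): {"rb":17,"rjp":50,"scy":77}
After op 8 (add /qm 83): {"qm":83,"rb":17,"rjp":50,"scy":77}
After op 9 (add /l 70): {"l":70,"qm":83,"rb":17,"rjp":50,"scy":77}
After op 10 (add /im 2): {"im":2,"l":70,"qm":83,"rb":17,"rjp":50,"scy":77}
After op 11 (add /guc 81): {"guc":81,"im":2,"l":70,"qm":83,"rb":17,"rjp":50,"scy":77}
After op 12 (add /c 31): {"c":31,"guc":81,"im":2,"l":70,"qm":83,"rb":17,"rjp":50,"scy":77}
After op 13 (add /p 59): {"c":31,"guc":81,"im":2,"l":70,"p":59,"qm":83,"rb":17,"rjp":50,"scy":77}
After op 14 (add /pf 68): {"c":31,"guc":81,"im":2,"l":70,"p":59,"pf":68,"qm":83,"rb":17,"rjp":50,"scy":77}
After op 15 (remove /l): {"c":31,"guc":81,"im":2,"p":59,"pf":68,"qm":83,"rb":17,"rjp":50,"scy":77}
After op 16 (add /odm 82): {"c":31,"guc":81,"im":2,"odm":82,"p":59,"pf":68,"qm":83,"rb":17,"rjp":50,"scy":77}
After op 17 (add /ts 85): {"c":31,"guc":81,"im":2,"odm":82,"p":59,"pf":68,"qm":83,"rb":17,"rjp":50,"scy":77,"ts":85}
After op 18 (add /o 47): {"c":31,"guc":81,"im":2,"o":47,"odm":82,"p":59,"pf":68,"qm":83,"rb":17,"rjp":50,"scy":77,"ts":85}
Size at the root: 12

Answer: 12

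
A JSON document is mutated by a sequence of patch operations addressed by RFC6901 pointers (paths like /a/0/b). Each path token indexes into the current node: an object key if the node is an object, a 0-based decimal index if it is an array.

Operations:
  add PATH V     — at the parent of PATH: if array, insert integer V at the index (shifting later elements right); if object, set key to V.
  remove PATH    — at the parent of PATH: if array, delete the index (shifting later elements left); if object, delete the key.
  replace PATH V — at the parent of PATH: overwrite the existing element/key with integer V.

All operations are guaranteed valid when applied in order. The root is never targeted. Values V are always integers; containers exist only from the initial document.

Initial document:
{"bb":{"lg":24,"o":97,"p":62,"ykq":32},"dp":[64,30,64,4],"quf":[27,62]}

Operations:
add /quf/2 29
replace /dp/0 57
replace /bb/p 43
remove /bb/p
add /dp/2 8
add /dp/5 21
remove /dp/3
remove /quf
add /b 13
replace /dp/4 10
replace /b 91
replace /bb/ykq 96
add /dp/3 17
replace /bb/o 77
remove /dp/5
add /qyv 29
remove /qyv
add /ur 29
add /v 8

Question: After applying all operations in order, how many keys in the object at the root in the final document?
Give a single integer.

After op 1 (add /quf/2 29): {"bb":{"lg":24,"o":97,"p":62,"ykq":32},"dp":[64,30,64,4],"quf":[27,62,29]}
After op 2 (replace /dp/0 57): {"bb":{"lg":24,"o":97,"p":62,"ykq":32},"dp":[57,30,64,4],"quf":[27,62,29]}
After op 3 (replace /bb/p 43): {"bb":{"lg":24,"o":97,"p":43,"ykq":32},"dp":[57,30,64,4],"quf":[27,62,29]}
After op 4 (remove /bb/p): {"bb":{"lg":24,"o":97,"ykq":32},"dp":[57,30,64,4],"quf":[27,62,29]}
After op 5 (add /dp/2 8): {"bb":{"lg":24,"o":97,"ykq":32},"dp":[57,30,8,64,4],"quf":[27,62,29]}
After op 6 (add /dp/5 21): {"bb":{"lg":24,"o":97,"ykq":32},"dp":[57,30,8,64,4,21],"quf":[27,62,29]}
After op 7 (remove /dp/3): {"bb":{"lg":24,"o":97,"ykq":32},"dp":[57,30,8,4,21],"quf":[27,62,29]}
After op 8 (remove /quf): {"bb":{"lg":24,"o":97,"ykq":32},"dp":[57,30,8,4,21]}
After op 9 (add /b 13): {"b":13,"bb":{"lg":24,"o":97,"ykq":32},"dp":[57,30,8,4,21]}
After op 10 (replace /dp/4 10): {"b":13,"bb":{"lg":24,"o":97,"ykq":32},"dp":[57,30,8,4,10]}
After op 11 (replace /b 91): {"b":91,"bb":{"lg":24,"o":97,"ykq":32},"dp":[57,30,8,4,10]}
After op 12 (replace /bb/ykq 96): {"b":91,"bb":{"lg":24,"o":97,"ykq":96},"dp":[57,30,8,4,10]}
After op 13 (add /dp/3 17): {"b":91,"bb":{"lg":24,"o":97,"ykq":96},"dp":[57,30,8,17,4,10]}
After op 14 (replace /bb/o 77): {"b":91,"bb":{"lg":24,"o":77,"ykq":96},"dp":[57,30,8,17,4,10]}
After op 15 (remove /dp/5): {"b":91,"bb":{"lg":24,"o":77,"ykq":96},"dp":[57,30,8,17,4]}
After op 16 (add /qyv 29): {"b":91,"bb":{"lg":24,"o":77,"ykq":96},"dp":[57,30,8,17,4],"qyv":29}
After op 17 (remove /qyv): {"b":91,"bb":{"lg":24,"o":77,"ykq":96},"dp":[57,30,8,17,4]}
After op 18 (add /ur 29): {"b":91,"bb":{"lg":24,"o":77,"ykq":96},"dp":[57,30,8,17,4],"ur":29}
After op 19 (add /v 8): {"b":91,"bb":{"lg":24,"o":77,"ykq":96},"dp":[57,30,8,17,4],"ur":29,"v":8}
Size at the root: 5

Answer: 5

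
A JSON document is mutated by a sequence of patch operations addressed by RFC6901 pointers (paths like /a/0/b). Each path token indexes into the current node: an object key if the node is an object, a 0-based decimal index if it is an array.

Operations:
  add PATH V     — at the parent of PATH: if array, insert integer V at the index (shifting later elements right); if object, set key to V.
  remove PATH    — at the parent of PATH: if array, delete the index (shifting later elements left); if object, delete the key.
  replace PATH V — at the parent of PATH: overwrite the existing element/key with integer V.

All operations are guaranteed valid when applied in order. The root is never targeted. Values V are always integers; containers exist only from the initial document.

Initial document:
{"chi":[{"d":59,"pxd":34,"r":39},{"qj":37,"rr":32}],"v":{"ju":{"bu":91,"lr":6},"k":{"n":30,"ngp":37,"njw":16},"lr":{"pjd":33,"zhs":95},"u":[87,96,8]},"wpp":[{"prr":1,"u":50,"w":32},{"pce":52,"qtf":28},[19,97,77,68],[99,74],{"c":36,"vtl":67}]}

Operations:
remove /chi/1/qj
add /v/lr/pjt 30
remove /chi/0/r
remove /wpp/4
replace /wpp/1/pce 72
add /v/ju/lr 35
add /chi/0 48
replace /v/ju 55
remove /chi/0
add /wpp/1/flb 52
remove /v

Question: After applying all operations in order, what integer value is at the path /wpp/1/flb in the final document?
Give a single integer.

After op 1 (remove /chi/1/qj): {"chi":[{"d":59,"pxd":34,"r":39},{"rr":32}],"v":{"ju":{"bu":91,"lr":6},"k":{"n":30,"ngp":37,"njw":16},"lr":{"pjd":33,"zhs":95},"u":[87,96,8]},"wpp":[{"prr":1,"u":50,"w":32},{"pce":52,"qtf":28},[19,97,77,68],[99,74],{"c":36,"vtl":67}]}
After op 2 (add /v/lr/pjt 30): {"chi":[{"d":59,"pxd":34,"r":39},{"rr":32}],"v":{"ju":{"bu":91,"lr":6},"k":{"n":30,"ngp":37,"njw":16},"lr":{"pjd":33,"pjt":30,"zhs":95},"u":[87,96,8]},"wpp":[{"prr":1,"u":50,"w":32},{"pce":52,"qtf":28},[19,97,77,68],[99,74],{"c":36,"vtl":67}]}
After op 3 (remove /chi/0/r): {"chi":[{"d":59,"pxd":34},{"rr":32}],"v":{"ju":{"bu":91,"lr":6},"k":{"n":30,"ngp":37,"njw":16},"lr":{"pjd":33,"pjt":30,"zhs":95},"u":[87,96,8]},"wpp":[{"prr":1,"u":50,"w":32},{"pce":52,"qtf":28},[19,97,77,68],[99,74],{"c":36,"vtl":67}]}
After op 4 (remove /wpp/4): {"chi":[{"d":59,"pxd":34},{"rr":32}],"v":{"ju":{"bu":91,"lr":6},"k":{"n":30,"ngp":37,"njw":16},"lr":{"pjd":33,"pjt":30,"zhs":95},"u":[87,96,8]},"wpp":[{"prr":1,"u":50,"w":32},{"pce":52,"qtf":28},[19,97,77,68],[99,74]]}
After op 5 (replace /wpp/1/pce 72): {"chi":[{"d":59,"pxd":34},{"rr":32}],"v":{"ju":{"bu":91,"lr":6},"k":{"n":30,"ngp":37,"njw":16},"lr":{"pjd":33,"pjt":30,"zhs":95},"u":[87,96,8]},"wpp":[{"prr":1,"u":50,"w":32},{"pce":72,"qtf":28},[19,97,77,68],[99,74]]}
After op 6 (add /v/ju/lr 35): {"chi":[{"d":59,"pxd":34},{"rr":32}],"v":{"ju":{"bu":91,"lr":35},"k":{"n":30,"ngp":37,"njw":16},"lr":{"pjd":33,"pjt":30,"zhs":95},"u":[87,96,8]},"wpp":[{"prr":1,"u":50,"w":32},{"pce":72,"qtf":28},[19,97,77,68],[99,74]]}
After op 7 (add /chi/0 48): {"chi":[48,{"d":59,"pxd":34},{"rr":32}],"v":{"ju":{"bu":91,"lr":35},"k":{"n":30,"ngp":37,"njw":16},"lr":{"pjd":33,"pjt":30,"zhs":95},"u":[87,96,8]},"wpp":[{"prr":1,"u":50,"w":32},{"pce":72,"qtf":28},[19,97,77,68],[99,74]]}
After op 8 (replace /v/ju 55): {"chi":[48,{"d":59,"pxd":34},{"rr":32}],"v":{"ju":55,"k":{"n":30,"ngp":37,"njw":16},"lr":{"pjd":33,"pjt":30,"zhs":95},"u":[87,96,8]},"wpp":[{"prr":1,"u":50,"w":32},{"pce":72,"qtf":28},[19,97,77,68],[99,74]]}
After op 9 (remove /chi/0): {"chi":[{"d":59,"pxd":34},{"rr":32}],"v":{"ju":55,"k":{"n":30,"ngp":37,"njw":16},"lr":{"pjd":33,"pjt":30,"zhs":95},"u":[87,96,8]},"wpp":[{"prr":1,"u":50,"w":32},{"pce":72,"qtf":28},[19,97,77,68],[99,74]]}
After op 10 (add /wpp/1/flb 52): {"chi":[{"d":59,"pxd":34},{"rr":32}],"v":{"ju":55,"k":{"n":30,"ngp":37,"njw":16},"lr":{"pjd":33,"pjt":30,"zhs":95},"u":[87,96,8]},"wpp":[{"prr":1,"u":50,"w":32},{"flb":52,"pce":72,"qtf":28},[19,97,77,68],[99,74]]}
After op 11 (remove /v): {"chi":[{"d":59,"pxd":34},{"rr":32}],"wpp":[{"prr":1,"u":50,"w":32},{"flb":52,"pce":72,"qtf":28},[19,97,77,68],[99,74]]}
Value at /wpp/1/flb: 52

Answer: 52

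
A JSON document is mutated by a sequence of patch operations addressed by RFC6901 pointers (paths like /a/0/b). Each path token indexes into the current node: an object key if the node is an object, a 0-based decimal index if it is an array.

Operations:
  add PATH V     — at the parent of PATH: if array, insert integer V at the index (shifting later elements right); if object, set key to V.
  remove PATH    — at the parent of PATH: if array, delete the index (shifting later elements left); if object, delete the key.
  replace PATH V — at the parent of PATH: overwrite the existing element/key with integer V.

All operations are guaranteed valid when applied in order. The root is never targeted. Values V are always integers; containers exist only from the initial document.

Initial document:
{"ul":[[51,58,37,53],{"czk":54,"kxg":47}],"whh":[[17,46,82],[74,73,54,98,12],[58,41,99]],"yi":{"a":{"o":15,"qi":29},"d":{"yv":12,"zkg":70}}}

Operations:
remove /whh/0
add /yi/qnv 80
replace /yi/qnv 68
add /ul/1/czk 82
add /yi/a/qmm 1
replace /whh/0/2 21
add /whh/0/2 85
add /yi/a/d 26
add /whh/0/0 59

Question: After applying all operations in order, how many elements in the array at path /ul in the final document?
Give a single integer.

After op 1 (remove /whh/0): {"ul":[[51,58,37,53],{"czk":54,"kxg":47}],"whh":[[74,73,54,98,12],[58,41,99]],"yi":{"a":{"o":15,"qi":29},"d":{"yv":12,"zkg":70}}}
After op 2 (add /yi/qnv 80): {"ul":[[51,58,37,53],{"czk":54,"kxg":47}],"whh":[[74,73,54,98,12],[58,41,99]],"yi":{"a":{"o":15,"qi":29},"d":{"yv":12,"zkg":70},"qnv":80}}
After op 3 (replace /yi/qnv 68): {"ul":[[51,58,37,53],{"czk":54,"kxg":47}],"whh":[[74,73,54,98,12],[58,41,99]],"yi":{"a":{"o":15,"qi":29},"d":{"yv":12,"zkg":70},"qnv":68}}
After op 4 (add /ul/1/czk 82): {"ul":[[51,58,37,53],{"czk":82,"kxg":47}],"whh":[[74,73,54,98,12],[58,41,99]],"yi":{"a":{"o":15,"qi":29},"d":{"yv":12,"zkg":70},"qnv":68}}
After op 5 (add /yi/a/qmm 1): {"ul":[[51,58,37,53],{"czk":82,"kxg":47}],"whh":[[74,73,54,98,12],[58,41,99]],"yi":{"a":{"o":15,"qi":29,"qmm":1},"d":{"yv":12,"zkg":70},"qnv":68}}
After op 6 (replace /whh/0/2 21): {"ul":[[51,58,37,53],{"czk":82,"kxg":47}],"whh":[[74,73,21,98,12],[58,41,99]],"yi":{"a":{"o":15,"qi":29,"qmm":1},"d":{"yv":12,"zkg":70},"qnv":68}}
After op 7 (add /whh/0/2 85): {"ul":[[51,58,37,53],{"czk":82,"kxg":47}],"whh":[[74,73,85,21,98,12],[58,41,99]],"yi":{"a":{"o":15,"qi":29,"qmm":1},"d":{"yv":12,"zkg":70},"qnv":68}}
After op 8 (add /yi/a/d 26): {"ul":[[51,58,37,53],{"czk":82,"kxg":47}],"whh":[[74,73,85,21,98,12],[58,41,99]],"yi":{"a":{"d":26,"o":15,"qi":29,"qmm":1},"d":{"yv":12,"zkg":70},"qnv":68}}
After op 9 (add /whh/0/0 59): {"ul":[[51,58,37,53],{"czk":82,"kxg":47}],"whh":[[59,74,73,85,21,98,12],[58,41,99]],"yi":{"a":{"d":26,"o":15,"qi":29,"qmm":1},"d":{"yv":12,"zkg":70},"qnv":68}}
Size at path /ul: 2

Answer: 2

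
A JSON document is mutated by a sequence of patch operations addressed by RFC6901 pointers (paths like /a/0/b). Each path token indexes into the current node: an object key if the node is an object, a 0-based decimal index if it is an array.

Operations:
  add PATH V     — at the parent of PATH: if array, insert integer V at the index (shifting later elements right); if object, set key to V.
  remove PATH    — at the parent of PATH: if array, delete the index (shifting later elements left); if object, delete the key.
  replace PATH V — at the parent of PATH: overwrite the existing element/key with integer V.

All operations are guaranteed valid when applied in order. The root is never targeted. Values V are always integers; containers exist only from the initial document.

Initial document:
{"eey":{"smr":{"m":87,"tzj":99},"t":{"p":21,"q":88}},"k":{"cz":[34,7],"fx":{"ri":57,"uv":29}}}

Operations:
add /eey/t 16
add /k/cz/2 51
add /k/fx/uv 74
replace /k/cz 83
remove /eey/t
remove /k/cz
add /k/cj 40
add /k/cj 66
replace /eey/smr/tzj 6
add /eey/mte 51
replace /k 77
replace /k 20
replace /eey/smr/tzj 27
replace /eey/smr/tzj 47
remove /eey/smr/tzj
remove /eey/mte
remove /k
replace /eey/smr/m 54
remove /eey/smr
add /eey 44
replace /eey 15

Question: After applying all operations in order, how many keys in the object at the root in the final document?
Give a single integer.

Answer: 1

Derivation:
After op 1 (add /eey/t 16): {"eey":{"smr":{"m":87,"tzj":99},"t":16},"k":{"cz":[34,7],"fx":{"ri":57,"uv":29}}}
After op 2 (add /k/cz/2 51): {"eey":{"smr":{"m":87,"tzj":99},"t":16},"k":{"cz":[34,7,51],"fx":{"ri":57,"uv":29}}}
After op 3 (add /k/fx/uv 74): {"eey":{"smr":{"m":87,"tzj":99},"t":16},"k":{"cz":[34,7,51],"fx":{"ri":57,"uv":74}}}
After op 4 (replace /k/cz 83): {"eey":{"smr":{"m":87,"tzj":99},"t":16},"k":{"cz":83,"fx":{"ri":57,"uv":74}}}
After op 5 (remove /eey/t): {"eey":{"smr":{"m":87,"tzj":99}},"k":{"cz":83,"fx":{"ri":57,"uv":74}}}
After op 6 (remove /k/cz): {"eey":{"smr":{"m":87,"tzj":99}},"k":{"fx":{"ri":57,"uv":74}}}
After op 7 (add /k/cj 40): {"eey":{"smr":{"m":87,"tzj":99}},"k":{"cj":40,"fx":{"ri":57,"uv":74}}}
After op 8 (add /k/cj 66): {"eey":{"smr":{"m":87,"tzj":99}},"k":{"cj":66,"fx":{"ri":57,"uv":74}}}
After op 9 (replace /eey/smr/tzj 6): {"eey":{"smr":{"m":87,"tzj":6}},"k":{"cj":66,"fx":{"ri":57,"uv":74}}}
After op 10 (add /eey/mte 51): {"eey":{"mte":51,"smr":{"m":87,"tzj":6}},"k":{"cj":66,"fx":{"ri":57,"uv":74}}}
After op 11 (replace /k 77): {"eey":{"mte":51,"smr":{"m":87,"tzj":6}},"k":77}
After op 12 (replace /k 20): {"eey":{"mte":51,"smr":{"m":87,"tzj":6}},"k":20}
After op 13 (replace /eey/smr/tzj 27): {"eey":{"mte":51,"smr":{"m":87,"tzj":27}},"k":20}
After op 14 (replace /eey/smr/tzj 47): {"eey":{"mte":51,"smr":{"m":87,"tzj":47}},"k":20}
After op 15 (remove /eey/smr/tzj): {"eey":{"mte":51,"smr":{"m":87}},"k":20}
After op 16 (remove /eey/mte): {"eey":{"smr":{"m":87}},"k":20}
After op 17 (remove /k): {"eey":{"smr":{"m":87}}}
After op 18 (replace /eey/smr/m 54): {"eey":{"smr":{"m":54}}}
After op 19 (remove /eey/smr): {"eey":{}}
After op 20 (add /eey 44): {"eey":44}
After op 21 (replace /eey 15): {"eey":15}
Size at the root: 1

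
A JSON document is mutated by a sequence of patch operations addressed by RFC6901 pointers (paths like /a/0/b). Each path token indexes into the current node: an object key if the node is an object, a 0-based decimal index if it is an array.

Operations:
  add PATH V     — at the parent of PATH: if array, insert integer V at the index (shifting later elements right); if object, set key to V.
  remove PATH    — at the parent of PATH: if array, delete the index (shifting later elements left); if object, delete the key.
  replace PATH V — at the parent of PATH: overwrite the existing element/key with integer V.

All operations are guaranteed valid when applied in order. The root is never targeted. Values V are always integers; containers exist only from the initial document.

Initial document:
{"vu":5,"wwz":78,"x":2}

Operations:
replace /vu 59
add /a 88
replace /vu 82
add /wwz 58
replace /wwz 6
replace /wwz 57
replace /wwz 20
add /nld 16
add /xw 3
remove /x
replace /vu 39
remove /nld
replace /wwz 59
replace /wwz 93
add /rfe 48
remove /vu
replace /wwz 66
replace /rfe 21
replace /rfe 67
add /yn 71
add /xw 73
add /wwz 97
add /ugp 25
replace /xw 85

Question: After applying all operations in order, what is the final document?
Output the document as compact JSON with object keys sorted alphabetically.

After op 1 (replace /vu 59): {"vu":59,"wwz":78,"x":2}
After op 2 (add /a 88): {"a":88,"vu":59,"wwz":78,"x":2}
After op 3 (replace /vu 82): {"a":88,"vu":82,"wwz":78,"x":2}
After op 4 (add /wwz 58): {"a":88,"vu":82,"wwz":58,"x":2}
After op 5 (replace /wwz 6): {"a":88,"vu":82,"wwz":6,"x":2}
After op 6 (replace /wwz 57): {"a":88,"vu":82,"wwz":57,"x":2}
After op 7 (replace /wwz 20): {"a":88,"vu":82,"wwz":20,"x":2}
After op 8 (add /nld 16): {"a":88,"nld":16,"vu":82,"wwz":20,"x":2}
After op 9 (add /xw 3): {"a":88,"nld":16,"vu":82,"wwz":20,"x":2,"xw":3}
After op 10 (remove /x): {"a":88,"nld":16,"vu":82,"wwz":20,"xw":3}
After op 11 (replace /vu 39): {"a":88,"nld":16,"vu":39,"wwz":20,"xw":3}
After op 12 (remove /nld): {"a":88,"vu":39,"wwz":20,"xw":3}
After op 13 (replace /wwz 59): {"a":88,"vu":39,"wwz":59,"xw":3}
After op 14 (replace /wwz 93): {"a":88,"vu":39,"wwz":93,"xw":3}
After op 15 (add /rfe 48): {"a":88,"rfe":48,"vu":39,"wwz":93,"xw":3}
After op 16 (remove /vu): {"a":88,"rfe":48,"wwz":93,"xw":3}
After op 17 (replace /wwz 66): {"a":88,"rfe":48,"wwz":66,"xw":3}
After op 18 (replace /rfe 21): {"a":88,"rfe":21,"wwz":66,"xw":3}
After op 19 (replace /rfe 67): {"a":88,"rfe":67,"wwz":66,"xw":3}
After op 20 (add /yn 71): {"a":88,"rfe":67,"wwz":66,"xw":3,"yn":71}
After op 21 (add /xw 73): {"a":88,"rfe":67,"wwz":66,"xw":73,"yn":71}
After op 22 (add /wwz 97): {"a":88,"rfe":67,"wwz":97,"xw":73,"yn":71}
After op 23 (add /ugp 25): {"a":88,"rfe":67,"ugp":25,"wwz":97,"xw":73,"yn":71}
After op 24 (replace /xw 85): {"a":88,"rfe":67,"ugp":25,"wwz":97,"xw":85,"yn":71}

Answer: {"a":88,"rfe":67,"ugp":25,"wwz":97,"xw":85,"yn":71}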